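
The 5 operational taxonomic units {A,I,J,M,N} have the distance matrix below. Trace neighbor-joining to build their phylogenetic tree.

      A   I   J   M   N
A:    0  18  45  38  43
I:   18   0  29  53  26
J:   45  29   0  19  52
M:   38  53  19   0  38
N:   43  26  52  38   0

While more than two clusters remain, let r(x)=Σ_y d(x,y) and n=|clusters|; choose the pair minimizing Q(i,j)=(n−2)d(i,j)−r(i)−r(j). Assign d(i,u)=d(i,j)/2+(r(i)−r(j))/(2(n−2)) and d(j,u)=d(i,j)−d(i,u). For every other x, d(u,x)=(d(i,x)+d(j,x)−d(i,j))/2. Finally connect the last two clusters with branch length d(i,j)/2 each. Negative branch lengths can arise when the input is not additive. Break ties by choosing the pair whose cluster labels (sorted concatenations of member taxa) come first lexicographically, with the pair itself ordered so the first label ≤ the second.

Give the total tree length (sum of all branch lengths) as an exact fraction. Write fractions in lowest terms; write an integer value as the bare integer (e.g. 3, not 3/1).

631/8

iteration 1: select J,M (d=19, Q=-236); attach at lengths (9, 10); label the merged cluster JM
  updated: d(A,JM)=32, d(I,JM)=63/2, d(JM,N)=71/2
iteration 2: select A,I (d=18, Q=-265/2); attach at lengths (107/8, 37/8); label the merged cluster AI
  updated: d(AI,JM)=91/4, d(AI,N)=51/2
iteration 3: select AI,JM (d=91/4, Q=-335/4); attach at lengths (51/8, 131/8); label the merged cluster AIJM
  updated: d(AIJM,N)=153/8
iteration 4: select AIJM,N (d=153/8); attach at lengths (153/16, 153/16); label the merged cluster AIJMN
final tree: (((A:107/8,I:37/8):51/8,(J:9,M:10):131/8):153/16,N:153/16)
total length: 631/8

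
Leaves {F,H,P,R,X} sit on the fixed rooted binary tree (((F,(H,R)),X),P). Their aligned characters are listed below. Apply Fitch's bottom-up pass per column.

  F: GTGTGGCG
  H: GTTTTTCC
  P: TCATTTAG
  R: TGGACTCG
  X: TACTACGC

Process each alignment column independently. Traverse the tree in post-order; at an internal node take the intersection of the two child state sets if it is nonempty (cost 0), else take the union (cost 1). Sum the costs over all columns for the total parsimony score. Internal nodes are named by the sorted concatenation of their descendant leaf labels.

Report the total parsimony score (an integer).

18

HR@0: {G} ∪ {T} = {G,T} (union, +1)
FHR@0: {G} ∩ {G,T} = {G} (intersection, +0)
FHRX@0: {G} ∪ {T} = {G,T} (union, +1)
FHPRX@0: {G,T} ∩ {T} = {T} (intersection, +0)
HR@1: {T} ∪ {G} = {G,T} (union, +1)
FHR@1: {T} ∩ {G,T} = {T} (intersection, +0)
FHRX@1: {T} ∪ {A} = {A,T} (union, +1)
FHPRX@1: {A,T} ∪ {C} = {A,C,T} (union, +1)
HR@2: {T} ∪ {G} = {G,T} (union, +1)
FHR@2: {G} ∩ {G,T} = {G} (intersection, +0)
FHRX@2: {G} ∪ {C} = {C,G} (union, +1)
FHPRX@2: {C,G} ∪ {A} = {A,C,G} (union, +1)
HR@3: {T} ∪ {A} = {A,T} (union, +1)
FHR@3: {T} ∩ {A,T} = {T} (intersection, +0)
FHRX@3: {T} ∩ {T} = {T} (intersection, +0)
FHPRX@3: {T} ∩ {T} = {T} (intersection, +0)
HR@4: {T} ∪ {C} = {C,T} (union, +1)
FHR@4: {G} ∪ {C,T} = {C,G,T} (union, +1)
FHRX@4: {C,G,T} ∪ {A} = {A,C,G,T} (union, +1)
FHPRX@4: {A,C,G,T} ∩ {T} = {T} (intersection, +0)
HR@5: {T} ∩ {T} = {T} (intersection, +0)
FHR@5: {G} ∪ {T} = {G,T} (union, +1)
FHRX@5: {G,T} ∪ {C} = {C,G,T} (union, +1)
FHPRX@5: {C,G,T} ∩ {T} = {T} (intersection, +0)
HR@6: {C} ∩ {C} = {C} (intersection, +0)
FHR@6: {C} ∩ {C} = {C} (intersection, +0)
FHRX@6: {C} ∪ {G} = {C,G} (union, +1)
FHPRX@6: {C,G} ∪ {A} = {A,C,G} (union, +1)
HR@7: {C} ∪ {G} = {C,G} (union, +1)
FHR@7: {G} ∩ {C,G} = {G} (intersection, +0)
FHRX@7: {G} ∪ {C} = {C,G} (union, +1)
FHPRX@7: {C,G} ∩ {G} = {G} (intersection, +0)
per-site changes: [2, 3, 3, 1, 3, 2, 2, 2]; total = 18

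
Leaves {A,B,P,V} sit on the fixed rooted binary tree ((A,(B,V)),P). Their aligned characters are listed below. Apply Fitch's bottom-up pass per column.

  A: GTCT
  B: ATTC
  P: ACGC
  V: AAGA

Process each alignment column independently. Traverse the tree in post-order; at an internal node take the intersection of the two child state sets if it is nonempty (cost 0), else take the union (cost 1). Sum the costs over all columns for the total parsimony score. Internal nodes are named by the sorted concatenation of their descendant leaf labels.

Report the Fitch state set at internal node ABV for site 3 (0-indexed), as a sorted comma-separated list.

A,C,T

[col 0] BV: children B:{A}, V:{A} ∩→ {A}; cost 0
[col 0] ABV: children A:{G}, BV:{A} ∪→ {A,G}; cost 1
[col 0] ABPV: children ABV:{A,G}, P:{A} ∩→ {A}; cost 0
[col 1] BV: children B:{T}, V:{A} ∪→ {A,T}; cost 1
[col 1] ABV: children A:{T}, BV:{A,T} ∩→ {T}; cost 0
[col 1] ABPV: children ABV:{T}, P:{C} ∪→ {C,T}; cost 1
[col 2] BV: children B:{T}, V:{G} ∪→ {G,T}; cost 1
[col 2] ABV: children A:{C}, BV:{G,T} ∪→ {C,G,T}; cost 1
[col 2] ABPV: children ABV:{C,G,T}, P:{G} ∩→ {G}; cost 0
[col 3] BV: children B:{C}, V:{A} ∪→ {A,C}; cost 1
[col 3] ABV: children A:{T}, BV:{A,C} ∪→ {A,C,T}; cost 1
[col 3] ABPV: children ABV:{A,C,T}, P:{C} ∩→ {C}; cost 0
per-site changes: [1, 2, 2, 2]; total = 7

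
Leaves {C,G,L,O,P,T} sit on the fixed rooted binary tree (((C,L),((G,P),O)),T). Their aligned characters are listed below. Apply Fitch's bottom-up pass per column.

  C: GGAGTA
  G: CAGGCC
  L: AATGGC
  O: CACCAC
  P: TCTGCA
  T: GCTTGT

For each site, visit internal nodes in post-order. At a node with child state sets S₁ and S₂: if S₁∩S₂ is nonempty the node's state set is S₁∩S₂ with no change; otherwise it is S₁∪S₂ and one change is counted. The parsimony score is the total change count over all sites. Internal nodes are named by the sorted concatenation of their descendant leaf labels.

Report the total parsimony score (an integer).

17

CL@0: {G} ∪ {A} = {A,G} (union, +1)
GP@0: {C} ∪ {T} = {C,T} (union, +1)
GOP@0: {C,T} ∩ {C} = {C} (intersection, +0)
CGLOP@0: {A,G} ∪ {C} = {A,C,G} (union, +1)
CGLOPT@0: {A,C,G} ∩ {G} = {G} (intersection, +0)
CL@1: {G} ∪ {A} = {A,G} (union, +1)
GP@1: {A} ∪ {C} = {A,C} (union, +1)
GOP@1: {A,C} ∩ {A} = {A} (intersection, +0)
CGLOP@1: {A,G} ∩ {A} = {A} (intersection, +0)
CGLOPT@1: {A} ∪ {C} = {A,C} (union, +1)
CL@2: {A} ∪ {T} = {A,T} (union, +1)
GP@2: {G} ∪ {T} = {G,T} (union, +1)
GOP@2: {G,T} ∪ {C} = {C,G,T} (union, +1)
CGLOP@2: {A,T} ∩ {C,G,T} = {T} (intersection, +0)
CGLOPT@2: {T} ∩ {T} = {T} (intersection, +0)
CL@3: {G} ∩ {G} = {G} (intersection, +0)
GP@3: {G} ∩ {G} = {G} (intersection, +0)
GOP@3: {G} ∪ {C} = {C,G} (union, +1)
CGLOP@3: {G} ∩ {C,G} = {G} (intersection, +0)
CGLOPT@3: {G} ∪ {T} = {G,T} (union, +1)
CL@4: {T} ∪ {G} = {G,T} (union, +1)
GP@4: {C} ∩ {C} = {C} (intersection, +0)
GOP@4: {C} ∪ {A} = {A,C} (union, +1)
CGLOP@4: {G,T} ∪ {A,C} = {A,C,G,T} (union, +1)
CGLOPT@4: {A,C,G,T} ∩ {G} = {G} (intersection, +0)
CL@5: {A} ∪ {C} = {A,C} (union, +1)
GP@5: {C} ∪ {A} = {A,C} (union, +1)
GOP@5: {A,C} ∩ {C} = {C} (intersection, +0)
CGLOP@5: {A,C} ∩ {C} = {C} (intersection, +0)
CGLOPT@5: {C} ∪ {T} = {C,T} (union, +1)
per-site changes: [3, 3, 3, 2, 3, 3]; total = 17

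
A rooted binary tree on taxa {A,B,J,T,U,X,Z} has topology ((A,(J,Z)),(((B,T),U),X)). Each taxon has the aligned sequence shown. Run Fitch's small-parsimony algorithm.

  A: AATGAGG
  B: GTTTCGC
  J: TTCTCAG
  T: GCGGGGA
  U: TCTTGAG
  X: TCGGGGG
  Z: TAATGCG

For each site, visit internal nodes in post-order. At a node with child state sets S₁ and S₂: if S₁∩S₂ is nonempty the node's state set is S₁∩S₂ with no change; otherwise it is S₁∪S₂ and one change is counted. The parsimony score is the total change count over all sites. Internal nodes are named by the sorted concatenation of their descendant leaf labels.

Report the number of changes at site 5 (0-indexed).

[col 0] JZ: children J:{T}, Z:{T} ∩→ {T}; cost 0
[col 0] AJZ: children A:{A}, JZ:{T} ∪→ {A,T}; cost 1
[col 0] BT: children B:{G}, T:{G} ∩→ {G}; cost 0
[col 0] BTU: children BT:{G}, U:{T} ∪→ {G,T}; cost 1
[col 0] BTUX: children BTU:{G,T}, X:{T} ∩→ {T}; cost 0
[col 0] ABJTUXZ: children AJZ:{A,T}, BTUX:{T} ∩→ {T}; cost 0
[col 1] JZ: children J:{T}, Z:{A} ∪→ {A,T}; cost 1
[col 1] AJZ: children A:{A}, JZ:{A,T} ∩→ {A}; cost 0
[col 1] BT: children B:{T}, T:{C} ∪→ {C,T}; cost 1
[col 1] BTU: children BT:{C,T}, U:{C} ∩→ {C}; cost 0
[col 1] BTUX: children BTU:{C}, X:{C} ∩→ {C}; cost 0
[col 1] ABJTUXZ: children AJZ:{A}, BTUX:{C} ∪→ {A,C}; cost 1
[col 2] JZ: children J:{C}, Z:{A} ∪→ {A,C}; cost 1
[col 2] AJZ: children A:{T}, JZ:{A,C} ∪→ {A,C,T}; cost 1
[col 2] BT: children B:{T}, T:{G} ∪→ {G,T}; cost 1
[col 2] BTU: children BT:{G,T}, U:{T} ∩→ {T}; cost 0
[col 2] BTUX: children BTU:{T}, X:{G} ∪→ {G,T}; cost 1
[col 2] ABJTUXZ: children AJZ:{A,C,T}, BTUX:{G,T} ∩→ {T}; cost 0
[col 3] JZ: children J:{T}, Z:{T} ∩→ {T}; cost 0
[col 3] AJZ: children A:{G}, JZ:{T} ∪→ {G,T}; cost 1
[col 3] BT: children B:{T}, T:{G} ∪→ {G,T}; cost 1
[col 3] BTU: children BT:{G,T}, U:{T} ∩→ {T}; cost 0
[col 3] BTUX: children BTU:{T}, X:{G} ∪→ {G,T}; cost 1
[col 3] ABJTUXZ: children AJZ:{G,T}, BTUX:{G,T} ∩→ {G,T}; cost 0
[col 4] JZ: children J:{C}, Z:{G} ∪→ {C,G}; cost 1
[col 4] AJZ: children A:{A}, JZ:{C,G} ∪→ {A,C,G}; cost 1
[col 4] BT: children B:{C}, T:{G} ∪→ {C,G}; cost 1
[col 4] BTU: children BT:{C,G}, U:{G} ∩→ {G}; cost 0
[col 4] BTUX: children BTU:{G}, X:{G} ∩→ {G}; cost 0
[col 4] ABJTUXZ: children AJZ:{A,C,G}, BTUX:{G} ∩→ {G}; cost 0
[col 5] JZ: children J:{A}, Z:{C} ∪→ {A,C}; cost 1
[col 5] AJZ: children A:{G}, JZ:{A,C} ∪→ {A,C,G}; cost 1
[col 5] BT: children B:{G}, T:{G} ∩→ {G}; cost 0
[col 5] BTU: children BT:{G}, U:{A} ∪→ {A,G}; cost 1
[col 5] BTUX: children BTU:{A,G}, X:{G} ∩→ {G}; cost 0
[col 5] ABJTUXZ: children AJZ:{A,C,G}, BTUX:{G} ∩→ {G}; cost 0
[col 6] JZ: children J:{G}, Z:{G} ∩→ {G}; cost 0
[col 6] AJZ: children A:{G}, JZ:{G} ∩→ {G}; cost 0
[col 6] BT: children B:{C}, T:{A} ∪→ {A,C}; cost 1
[col 6] BTU: children BT:{A,C}, U:{G} ∪→ {A,C,G}; cost 1
[col 6] BTUX: children BTU:{A,C,G}, X:{G} ∩→ {G}; cost 0
[col 6] ABJTUXZ: children AJZ:{G}, BTUX:{G} ∩→ {G}; cost 0
per-site changes: [2, 3, 4, 3, 3, 3, 2]; total = 20

3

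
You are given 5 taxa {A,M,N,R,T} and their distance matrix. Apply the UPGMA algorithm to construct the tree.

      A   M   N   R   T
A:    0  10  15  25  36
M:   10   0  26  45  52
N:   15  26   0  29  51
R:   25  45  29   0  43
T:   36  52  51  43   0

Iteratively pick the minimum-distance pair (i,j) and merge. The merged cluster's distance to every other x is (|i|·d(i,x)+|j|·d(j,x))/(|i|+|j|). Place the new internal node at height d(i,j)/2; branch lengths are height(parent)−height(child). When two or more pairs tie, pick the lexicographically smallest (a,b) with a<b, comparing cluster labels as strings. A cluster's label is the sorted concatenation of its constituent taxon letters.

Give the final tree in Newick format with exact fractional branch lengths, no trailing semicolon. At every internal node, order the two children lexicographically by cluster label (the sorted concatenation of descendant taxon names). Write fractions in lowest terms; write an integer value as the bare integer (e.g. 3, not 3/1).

((((A:5,M:5):21/4,N:41/4):25/4,R:33/2):25/4,T:91/4)

iteration 1: select A,M (d=10); attach at lengths (5, 5); label the merged cluster AM
  updated: d(AM,N)=41/2, d(AM,R)=35, d(AM,T)=44
iteration 2: select AM,N (d=41/2); attach at lengths (21/4, 41/4); label the merged cluster AMN
  updated: d(AMN,R)=33, d(AMN,T)=139/3
iteration 3: select AMN,R (d=33); attach at lengths (25/4, 33/2); label the merged cluster AMNR
  updated: d(AMNR,T)=91/2
iteration 4: select AMNR,T (d=91/2); attach at lengths (25/4, 91/4); label the merged cluster AMNRT
final tree: ((((A:5,M:5):21/4,N:41/4):25/4,R:33/2):25/4,T:91/4)
total length: 309/4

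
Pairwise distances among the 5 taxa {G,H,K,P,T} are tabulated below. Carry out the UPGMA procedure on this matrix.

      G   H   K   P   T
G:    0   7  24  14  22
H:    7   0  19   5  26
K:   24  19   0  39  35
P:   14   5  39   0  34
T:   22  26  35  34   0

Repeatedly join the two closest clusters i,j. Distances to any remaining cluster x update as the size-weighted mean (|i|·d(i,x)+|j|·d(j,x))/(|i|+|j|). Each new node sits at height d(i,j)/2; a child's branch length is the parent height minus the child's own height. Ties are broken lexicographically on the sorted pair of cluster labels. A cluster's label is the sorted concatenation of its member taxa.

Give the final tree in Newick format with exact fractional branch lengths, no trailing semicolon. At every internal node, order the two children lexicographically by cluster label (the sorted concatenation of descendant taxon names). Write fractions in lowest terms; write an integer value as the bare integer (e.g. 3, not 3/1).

(((G:21/4,(H:5/2,P:5/2):11/4):101/12,K:41/3):23/24,T:117/8)

iteration 1: select H,P (d=5); attach at lengths (5/2, 5/2); label the merged cluster HP
  updated: d(G,HP)=21/2, d(HP,K)=29, d(HP,T)=30
iteration 2: select G,HP (d=21/2); attach at lengths (21/4, 11/4); label the merged cluster GHP
  updated: d(GHP,K)=82/3, d(GHP,T)=82/3
iteration 3: select GHP,K (d=82/3); attach at lengths (101/12, 41/3); label the merged cluster GHKP
  updated: d(GHKP,T)=117/4
iteration 4: select GHKP,T (d=117/4); attach at lengths (23/24, 117/8); label the merged cluster GHKPT
final tree: (((G:21/4,(H:5/2,P:5/2):11/4):101/12,K:41/3):23/24,T:117/8)
total length: 152/3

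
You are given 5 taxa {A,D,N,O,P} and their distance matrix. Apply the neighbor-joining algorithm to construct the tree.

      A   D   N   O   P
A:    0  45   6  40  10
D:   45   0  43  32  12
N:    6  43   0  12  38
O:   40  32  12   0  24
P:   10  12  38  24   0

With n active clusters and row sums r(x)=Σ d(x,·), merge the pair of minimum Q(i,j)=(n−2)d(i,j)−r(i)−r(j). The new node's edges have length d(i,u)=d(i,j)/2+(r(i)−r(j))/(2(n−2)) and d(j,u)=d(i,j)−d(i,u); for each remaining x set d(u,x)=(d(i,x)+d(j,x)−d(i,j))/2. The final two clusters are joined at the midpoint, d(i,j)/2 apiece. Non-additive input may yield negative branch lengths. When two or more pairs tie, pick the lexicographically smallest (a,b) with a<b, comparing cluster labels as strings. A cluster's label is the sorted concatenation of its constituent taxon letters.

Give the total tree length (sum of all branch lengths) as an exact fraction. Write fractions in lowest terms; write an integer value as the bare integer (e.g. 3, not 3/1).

53

step 1: merge (A,N) at d=6, Q=-182; branch lengths A→10/3, N→8/3; new cluster AN
  updated: d(AN,D)=41, d(AN,O)=23, d(AN,P)=21
step 2: merge (AN,O) at d=23, Q=-118; branch lengths AN→13, O→10; new cluster ANO
  updated: d(ANO,D)=25, d(ANO,P)=11
step 3: merge (ANO,D) at d=25, Q=-48; branch lengths ANO→12, D→13; new cluster ADNO
  updated: d(ADNO,P)=-1
step 4: merge (ADNO,P) at d=-1; branch lengths ADNO→-1/2, P→-1/2; new cluster ADNOP
final tree: ((((A:10/3,N:8/3):13,O:10):12,D:13):-1/2,P:-1/2)
total length: 53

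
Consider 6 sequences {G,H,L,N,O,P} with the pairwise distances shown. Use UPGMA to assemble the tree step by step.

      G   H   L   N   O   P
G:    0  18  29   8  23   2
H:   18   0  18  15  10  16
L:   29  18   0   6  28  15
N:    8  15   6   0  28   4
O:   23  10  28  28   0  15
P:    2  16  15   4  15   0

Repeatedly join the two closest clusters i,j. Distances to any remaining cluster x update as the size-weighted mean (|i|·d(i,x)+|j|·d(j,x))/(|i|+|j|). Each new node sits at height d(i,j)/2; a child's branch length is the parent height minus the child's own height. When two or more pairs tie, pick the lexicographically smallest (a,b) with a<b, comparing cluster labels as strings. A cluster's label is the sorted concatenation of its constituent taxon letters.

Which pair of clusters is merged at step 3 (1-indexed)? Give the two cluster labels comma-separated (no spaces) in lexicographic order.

step 1: merge (G,P) at d=2; branch lengths G→1, P→1; new cluster GP
  updated: d(GP,H)=17, d(GP,L)=22, d(GP,N)=6, d(GP,O)=19
step 2: merge (GP,N) at d=6; branch lengths GP→2, N→3; new cluster GNP
  updated: d(GNP,H)=49/3, d(GNP,L)=50/3, d(GNP,O)=22
step 3: merge (H,O) at d=10; branch lengths H→5, O→5; new cluster HO
  updated: d(GNP,HO)=115/6, d(HO,L)=23
step 4: merge (GNP,L) at d=50/3; branch lengths GNP→16/3, L→25/3; new cluster GLNP
  updated: d(GLNP,HO)=161/8
step 5: merge (GLNP,HO) at d=161/8; branch lengths GLNP→83/48, HO→81/16; new cluster GHLNOP
final tree: ((((G:1,P:1):2,N:3):16/3,L:25/3):83/48,(H:5,O:5):81/16)
total length: 899/24

H,O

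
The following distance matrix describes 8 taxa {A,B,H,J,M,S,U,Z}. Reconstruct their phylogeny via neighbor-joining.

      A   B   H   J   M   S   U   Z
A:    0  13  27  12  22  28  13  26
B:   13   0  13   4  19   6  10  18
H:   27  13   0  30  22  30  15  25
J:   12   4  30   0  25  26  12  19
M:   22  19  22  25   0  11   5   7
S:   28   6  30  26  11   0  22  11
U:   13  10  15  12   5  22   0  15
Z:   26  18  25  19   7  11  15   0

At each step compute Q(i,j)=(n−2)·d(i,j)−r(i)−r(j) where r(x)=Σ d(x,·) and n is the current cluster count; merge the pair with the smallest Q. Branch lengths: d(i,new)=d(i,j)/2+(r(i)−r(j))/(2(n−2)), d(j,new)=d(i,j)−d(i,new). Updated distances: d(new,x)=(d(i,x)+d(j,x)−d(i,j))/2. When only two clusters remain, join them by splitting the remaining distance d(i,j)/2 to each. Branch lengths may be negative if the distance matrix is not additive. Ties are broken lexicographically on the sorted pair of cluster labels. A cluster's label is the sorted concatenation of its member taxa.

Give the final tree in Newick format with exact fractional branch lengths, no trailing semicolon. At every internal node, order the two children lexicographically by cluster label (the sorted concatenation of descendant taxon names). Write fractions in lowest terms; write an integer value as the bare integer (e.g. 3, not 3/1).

(((((A:85/12,J:59/12):61/20,B:-11/20):253/64,H:803/64):93/64,(M:29/16,(S:225/32,Z:127/32):27/16):381/64):83/128,U:83/128)

iteration 1: select A,J (d=12, Q=-197); attach at lengths (85/12, 59/12); label the merged cluster AJ
  updated: d(AJ,B)=5/2, d(AJ,H)=45/2, d(AJ,M)=35/2, d(AJ,S)=21, d(AJ,U)=13/2, d(AJ,Z)=33/2
iteration 2: select AJ,B (d=5/2, Q=-285/2); attach at lengths (61/20, -11/20); label the merged cluster ABJ
  updated: d(ABJ,H)=33/2, d(ABJ,M)=17, d(ABJ,S)=49/4, d(ABJ,U)=7, d(ABJ,Z)=16
iteration 3: select S,Z (d=11, Q=-465/4); attach at lengths (225/32, 127/32); label the merged cluster SZ
  updated: d(ABJ,SZ)=69/8, d(H,SZ)=22, d(M,SZ)=7/2, d(SZ,U)=13
iteration 4: select M,SZ (d=7/2, Q=-673/8); attach at lengths (29/16, 27/16); label the merged cluster MSZ
  updated: d(ABJ,MSZ)=177/16, d(H,MSZ)=81/4, d(MSZ,U)=29/4
iteration 5: select ABJ,H (d=33/2, Q=-853/16); attach at lengths (253/64, 803/64); label the merged cluster ABHJ
  updated: d(ABHJ,MSZ)=237/32, d(ABHJ,U)=11/4
iteration 6: select ABHJ,MSZ (d=237/32, Q=-557/32); attach at lengths (93/64, 381/64); label the merged cluster ABHJMSZ
  updated: d(ABHJMSZ,U)=83/64
iteration 7: select ABHJMSZ,U (d=83/64); attach at lengths (83/128, 83/128); label the merged cluster ABHJMSUZ
final tree: (((((A:85/12,J:59/12):61/20,B:-11/20):253/64,H:803/64):93/64,(M:29/16,(S:225/32,Z:127/32):27/16):381/64):83/128,U:83/128)
total length: 3469/64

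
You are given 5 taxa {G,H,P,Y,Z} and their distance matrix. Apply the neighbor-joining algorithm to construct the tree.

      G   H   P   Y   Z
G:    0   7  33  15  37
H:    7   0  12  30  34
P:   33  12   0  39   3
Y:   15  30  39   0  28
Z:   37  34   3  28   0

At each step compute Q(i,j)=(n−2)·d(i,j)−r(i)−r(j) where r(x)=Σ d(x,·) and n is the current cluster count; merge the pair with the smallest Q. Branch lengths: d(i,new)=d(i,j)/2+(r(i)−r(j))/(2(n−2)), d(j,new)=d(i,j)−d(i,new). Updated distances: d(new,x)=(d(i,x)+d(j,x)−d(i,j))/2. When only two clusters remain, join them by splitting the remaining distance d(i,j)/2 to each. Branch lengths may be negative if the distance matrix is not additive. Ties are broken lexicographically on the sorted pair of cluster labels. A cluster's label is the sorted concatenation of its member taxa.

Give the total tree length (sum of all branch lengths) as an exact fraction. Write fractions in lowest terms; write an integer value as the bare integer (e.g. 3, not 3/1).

375/8

1. join P+Z (d=3, Q=-180) ⇒ PZ; edges |P|=-1, |Z|=4
  updated: d(G,PZ)=67/2, d(H,PZ)=43/2, d(PZ,Y)=32
2. join G+Y (d=15, Q=-205/2) ⇒ GY; edges |G|=17/8, |Y|=103/8
  updated: d(GY,H)=11, d(GY,PZ)=101/4
3. join GY+H (d=11, Q=-231/4) ⇒ GHY; edges |GY|=59/8, |H|=29/8
  updated: d(GHY,PZ)=143/8
4. join GHY+PZ (d=143/8) ⇒ GHPYZ; edges |GHY|=143/16, |PZ|=143/16
final tree: (((G:17/8,Y:103/8):59/8,H:29/8):143/16,(P:-1,Z:4):143/16)
total length: 375/8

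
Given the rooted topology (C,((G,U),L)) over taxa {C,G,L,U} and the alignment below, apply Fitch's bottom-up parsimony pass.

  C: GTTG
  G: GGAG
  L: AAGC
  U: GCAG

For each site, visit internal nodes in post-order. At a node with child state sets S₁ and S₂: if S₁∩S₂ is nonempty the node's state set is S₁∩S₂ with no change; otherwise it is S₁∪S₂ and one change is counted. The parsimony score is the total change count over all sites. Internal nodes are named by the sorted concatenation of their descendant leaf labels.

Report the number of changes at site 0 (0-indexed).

1

site 0, node GU: G={G} ∩ U={G} → {G} (+0)
site 0, node GLU: GU={G} ∪ L={A} → {A,G} (+1)
site 0, node CGLU: C={G} ∩ GLU={A,G} → {G} (+0)
site 1, node GU: G={G} ∪ U={C} → {C,G} (+1)
site 1, node GLU: GU={C,G} ∪ L={A} → {A,C,G} (+1)
site 1, node CGLU: C={T} ∪ GLU={A,C,G} → {A,C,G,T} (+1)
site 2, node GU: G={A} ∩ U={A} → {A} (+0)
site 2, node GLU: GU={A} ∪ L={G} → {A,G} (+1)
site 2, node CGLU: C={T} ∪ GLU={A,G} → {A,G,T} (+1)
site 3, node GU: G={G} ∩ U={G} → {G} (+0)
site 3, node GLU: GU={G} ∪ L={C} → {C,G} (+1)
site 3, node CGLU: C={G} ∩ GLU={C,G} → {G} (+0)
per-site changes: [1, 3, 2, 1]; total = 7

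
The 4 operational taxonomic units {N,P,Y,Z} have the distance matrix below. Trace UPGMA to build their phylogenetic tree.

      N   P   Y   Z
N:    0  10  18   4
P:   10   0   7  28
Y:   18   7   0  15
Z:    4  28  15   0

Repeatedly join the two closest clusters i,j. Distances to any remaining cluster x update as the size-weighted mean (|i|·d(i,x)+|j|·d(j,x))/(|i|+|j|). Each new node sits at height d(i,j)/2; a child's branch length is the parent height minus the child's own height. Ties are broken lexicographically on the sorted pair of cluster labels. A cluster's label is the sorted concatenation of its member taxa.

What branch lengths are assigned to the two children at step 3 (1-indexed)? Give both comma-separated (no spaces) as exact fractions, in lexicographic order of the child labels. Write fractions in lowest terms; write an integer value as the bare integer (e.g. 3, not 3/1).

step 1: merge (N,Z) at d=4; branch lengths N→2, Z→2; new cluster NZ
  updated: d(NZ,P)=19, d(NZ,Y)=33/2
step 2: merge (P,Y) at d=7; branch lengths P→7/2, Y→7/2; new cluster PY
  updated: d(NZ,PY)=71/4
step 3: merge (NZ,PY) at d=71/4; branch lengths NZ→55/8, PY→43/8; new cluster NPYZ
final tree: ((N:2,Z:2):55/8,(P:7/2,Y:7/2):43/8)
total length: 93/4

55/8,43/8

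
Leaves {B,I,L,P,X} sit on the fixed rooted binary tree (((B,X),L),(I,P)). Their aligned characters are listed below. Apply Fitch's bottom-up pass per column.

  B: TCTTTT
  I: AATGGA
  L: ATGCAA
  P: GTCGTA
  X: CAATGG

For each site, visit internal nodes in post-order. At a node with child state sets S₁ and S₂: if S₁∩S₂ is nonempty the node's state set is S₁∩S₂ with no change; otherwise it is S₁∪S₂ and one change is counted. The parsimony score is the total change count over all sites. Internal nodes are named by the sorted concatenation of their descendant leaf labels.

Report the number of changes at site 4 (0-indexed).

[col 0] BX: children B:{T}, X:{C} ∪→ {C,T}; cost 1
[col 0] BLX: children BX:{C,T}, L:{A} ∪→ {A,C,T}; cost 1
[col 0] IP: children I:{A}, P:{G} ∪→ {A,G}; cost 1
[col 0] BILPX: children BLX:{A,C,T}, IP:{A,G} ∩→ {A}; cost 0
[col 1] BX: children B:{C}, X:{A} ∪→ {A,C}; cost 1
[col 1] BLX: children BX:{A,C}, L:{T} ∪→ {A,C,T}; cost 1
[col 1] IP: children I:{A}, P:{T} ∪→ {A,T}; cost 1
[col 1] BILPX: children BLX:{A,C,T}, IP:{A,T} ∩→ {A,T}; cost 0
[col 2] BX: children B:{T}, X:{A} ∪→ {A,T}; cost 1
[col 2] BLX: children BX:{A,T}, L:{G} ∪→ {A,G,T}; cost 1
[col 2] IP: children I:{T}, P:{C} ∪→ {C,T}; cost 1
[col 2] BILPX: children BLX:{A,G,T}, IP:{C,T} ∩→ {T}; cost 0
[col 3] BX: children B:{T}, X:{T} ∩→ {T}; cost 0
[col 3] BLX: children BX:{T}, L:{C} ∪→ {C,T}; cost 1
[col 3] IP: children I:{G}, P:{G} ∩→ {G}; cost 0
[col 3] BILPX: children BLX:{C,T}, IP:{G} ∪→ {C,G,T}; cost 1
[col 4] BX: children B:{T}, X:{G} ∪→ {G,T}; cost 1
[col 4] BLX: children BX:{G,T}, L:{A} ∪→ {A,G,T}; cost 1
[col 4] IP: children I:{G}, P:{T} ∪→ {G,T}; cost 1
[col 4] BILPX: children BLX:{A,G,T}, IP:{G,T} ∩→ {G,T}; cost 0
[col 5] BX: children B:{T}, X:{G} ∪→ {G,T}; cost 1
[col 5] BLX: children BX:{G,T}, L:{A} ∪→ {A,G,T}; cost 1
[col 5] IP: children I:{A}, P:{A} ∩→ {A}; cost 0
[col 5] BILPX: children BLX:{A,G,T}, IP:{A} ∩→ {A}; cost 0
per-site changes: [3, 3, 3, 2, 3, 2]; total = 16

3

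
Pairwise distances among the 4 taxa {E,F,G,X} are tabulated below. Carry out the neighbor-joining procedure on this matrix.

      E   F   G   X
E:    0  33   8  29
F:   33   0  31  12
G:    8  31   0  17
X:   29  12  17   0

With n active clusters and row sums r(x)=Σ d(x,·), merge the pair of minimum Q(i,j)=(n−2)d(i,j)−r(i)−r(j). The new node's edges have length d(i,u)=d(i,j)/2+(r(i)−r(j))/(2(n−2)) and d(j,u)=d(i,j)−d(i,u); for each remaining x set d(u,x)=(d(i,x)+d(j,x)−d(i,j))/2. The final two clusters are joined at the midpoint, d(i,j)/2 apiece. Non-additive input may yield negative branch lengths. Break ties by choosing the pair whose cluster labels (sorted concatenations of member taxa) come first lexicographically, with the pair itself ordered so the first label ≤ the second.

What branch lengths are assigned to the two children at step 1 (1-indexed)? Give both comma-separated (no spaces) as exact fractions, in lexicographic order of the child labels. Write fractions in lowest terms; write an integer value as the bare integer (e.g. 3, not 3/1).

1. join E+G (d=8, Q=-110) ⇒ EG; edges |E|=15/2, |G|=1/2
  updated: d(EG,F)=28, d(EG,X)=19
2. join EG+F (d=28, Q=-59) ⇒ EFG; edges |EG|=35/2, |F|=21/2
  updated: d(EFG,X)=3/2
3. join EFG+X (d=3/2) ⇒ EFGX; edges |EFG|=3/4, |X|=3/4
final tree: (((E:15/2,G:1/2):35/2,F:21/2):3/4,X:3/4)
total length: 75/2

15/2,1/2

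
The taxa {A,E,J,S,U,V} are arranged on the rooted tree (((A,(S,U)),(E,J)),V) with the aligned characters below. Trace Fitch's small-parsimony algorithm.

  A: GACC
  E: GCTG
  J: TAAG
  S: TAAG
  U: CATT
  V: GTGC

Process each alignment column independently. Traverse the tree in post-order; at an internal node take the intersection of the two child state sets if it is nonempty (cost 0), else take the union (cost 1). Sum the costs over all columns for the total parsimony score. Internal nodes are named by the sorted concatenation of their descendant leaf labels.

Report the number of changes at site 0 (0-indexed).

SU@0: {T} ∪ {C} = {C,T} (union, +1)
ASU@0: {G} ∪ {C,T} = {C,G,T} (union, +1)
EJ@0: {G} ∪ {T} = {G,T} (union, +1)
AEJSU@0: {C,G,T} ∩ {G,T} = {G,T} (intersection, +0)
AEJSUV@0: {G,T} ∩ {G} = {G} (intersection, +0)
SU@1: {A} ∩ {A} = {A} (intersection, +0)
ASU@1: {A} ∩ {A} = {A} (intersection, +0)
EJ@1: {C} ∪ {A} = {A,C} (union, +1)
AEJSU@1: {A} ∩ {A,C} = {A} (intersection, +0)
AEJSUV@1: {A} ∪ {T} = {A,T} (union, +1)
SU@2: {A} ∪ {T} = {A,T} (union, +1)
ASU@2: {C} ∪ {A,T} = {A,C,T} (union, +1)
EJ@2: {T} ∪ {A} = {A,T} (union, +1)
AEJSU@2: {A,C,T} ∩ {A,T} = {A,T} (intersection, +0)
AEJSUV@2: {A,T} ∪ {G} = {A,G,T} (union, +1)
SU@3: {G} ∪ {T} = {G,T} (union, +1)
ASU@3: {C} ∪ {G,T} = {C,G,T} (union, +1)
EJ@3: {G} ∩ {G} = {G} (intersection, +0)
AEJSU@3: {C,G,T} ∩ {G} = {G} (intersection, +0)
AEJSUV@3: {G} ∪ {C} = {C,G} (union, +1)
per-site changes: [3, 2, 4, 3]; total = 12

3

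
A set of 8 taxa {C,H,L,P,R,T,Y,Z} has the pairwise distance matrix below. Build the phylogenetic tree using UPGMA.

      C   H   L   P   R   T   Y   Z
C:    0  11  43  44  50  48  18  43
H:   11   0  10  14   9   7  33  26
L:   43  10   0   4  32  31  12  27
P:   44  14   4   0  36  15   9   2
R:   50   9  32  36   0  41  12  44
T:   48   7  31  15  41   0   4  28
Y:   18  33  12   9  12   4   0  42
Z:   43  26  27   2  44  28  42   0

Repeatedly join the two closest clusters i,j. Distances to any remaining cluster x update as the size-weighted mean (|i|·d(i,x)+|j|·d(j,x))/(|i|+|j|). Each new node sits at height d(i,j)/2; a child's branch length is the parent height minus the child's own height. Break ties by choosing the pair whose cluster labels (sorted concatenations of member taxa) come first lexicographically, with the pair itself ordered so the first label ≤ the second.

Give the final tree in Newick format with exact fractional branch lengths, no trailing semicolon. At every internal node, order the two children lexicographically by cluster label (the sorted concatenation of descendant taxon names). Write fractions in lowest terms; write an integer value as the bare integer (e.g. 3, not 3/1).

(C:257/14,((H:9/2,R:9/2):33/4,((L:31/4,(P:1,Z:1):27/4):11/3,(T:2,Y:2):113/12):4/3):157/28)

1. join P+Z (d=2) ⇒ PZ; edges |P|=1, |Z|=1
  updated: d(C,PZ)=87/2, d(H,PZ)=20, d(L,PZ)=31/2, d(PZ,R)=40, d(PZ,T)=43/2, d(PZ,Y)=51/2
2. join T+Y (d=4) ⇒ TY; edges |T|=2, |Y|=2
  updated: d(C,TY)=33, d(H,TY)=20, d(L,TY)=43/2, d(PZ,TY)=47/2, d(R,TY)=53/2
3. join H+R (d=9) ⇒ HR; edges |H|=9/2, |R|=9/2
  updated: d(C,HR)=61/2, d(HR,L)=21, d(HR,PZ)=30, d(HR,TY)=93/4
4. join L+PZ (d=31/2) ⇒ LPZ; edges |L|=31/4, |PZ|=27/4
  updated: d(C,LPZ)=130/3, d(HR,LPZ)=27, d(LPZ,TY)=137/6
5. join LPZ+TY (d=137/6) ⇒ LPTYZ; edges |LPZ|=11/3, |TY|=113/12
  updated: d(C,LPTYZ)=196/5, d(HR,LPTYZ)=51/2
6. join HR+LPTYZ (d=51/2) ⇒ HLPRTYZ; edges |HR|=33/4, |LPTYZ|=4/3
  updated: d(C,HLPRTYZ)=257/7
7. join C+HLPRTYZ (d=257/7) ⇒ CHLPRTYZ; edges |C|=257/14, |HLPRTYZ|=157/28
final tree: (C:257/14,((H:9/2,R:9/2):33/4,((L:31/4,(P:1,Z:1):27/4):11/3,(T:2,Y:2):113/12):4/3):157/28)
total length: 6395/84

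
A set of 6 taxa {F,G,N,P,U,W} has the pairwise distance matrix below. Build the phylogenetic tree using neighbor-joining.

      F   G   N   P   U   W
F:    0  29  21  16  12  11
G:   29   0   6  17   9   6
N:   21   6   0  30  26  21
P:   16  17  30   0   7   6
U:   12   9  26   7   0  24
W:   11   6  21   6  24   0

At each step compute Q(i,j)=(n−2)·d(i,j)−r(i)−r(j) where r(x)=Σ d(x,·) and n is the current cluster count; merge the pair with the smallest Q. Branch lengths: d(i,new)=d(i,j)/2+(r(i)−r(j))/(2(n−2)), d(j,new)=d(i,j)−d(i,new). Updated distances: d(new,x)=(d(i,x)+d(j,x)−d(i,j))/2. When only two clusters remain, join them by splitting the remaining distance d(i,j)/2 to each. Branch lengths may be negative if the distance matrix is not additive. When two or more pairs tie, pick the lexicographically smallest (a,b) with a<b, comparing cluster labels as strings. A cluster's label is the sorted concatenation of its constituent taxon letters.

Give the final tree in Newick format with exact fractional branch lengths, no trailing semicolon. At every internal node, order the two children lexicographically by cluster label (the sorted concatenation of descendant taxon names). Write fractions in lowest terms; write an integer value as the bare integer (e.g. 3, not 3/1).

(((F:57/8,((G:-13/8,N:61/8):95/12,W:31/12):33/8):27/8,P:3):2,U:2)

1. join G+N (d=6, Q=-147) ⇒ GN; edges |G|=-13/8, |N|=61/8
  updated: d(F,GN)=22, d(GN,P)=41/2, d(GN,U)=29/2, d(GN,W)=21/2
2. join GN+W (d=21/2, Q=-175/2) ⇒ GNW; edges |GN|=95/12, |W|=31/12
  updated: d(F,GNW)=45/4, d(GNW,P)=8, d(GNW,U)=14
3. join F+GNW (d=45/4, Q=-50) ⇒ FGNW; edges |F|=57/8, |GNW|=33/8
  updated: d(FGNW,P)=51/8, d(FGNW,U)=59/8
4. join FGNW+P (d=51/8, Q=-83/4) ⇒ FGNPW; edges |FGNW|=27/8, |P|=3
  updated: d(FGNPW,U)=4
5. join FGNPW+U (d=4) ⇒ FGNPUW; edges |FGNPW|=2, |U|=2
final tree: (((F:57/8,((G:-13/8,N:61/8):95/12,W:31/12):33/8):27/8,P:3):2,U:2)
total length: 305/8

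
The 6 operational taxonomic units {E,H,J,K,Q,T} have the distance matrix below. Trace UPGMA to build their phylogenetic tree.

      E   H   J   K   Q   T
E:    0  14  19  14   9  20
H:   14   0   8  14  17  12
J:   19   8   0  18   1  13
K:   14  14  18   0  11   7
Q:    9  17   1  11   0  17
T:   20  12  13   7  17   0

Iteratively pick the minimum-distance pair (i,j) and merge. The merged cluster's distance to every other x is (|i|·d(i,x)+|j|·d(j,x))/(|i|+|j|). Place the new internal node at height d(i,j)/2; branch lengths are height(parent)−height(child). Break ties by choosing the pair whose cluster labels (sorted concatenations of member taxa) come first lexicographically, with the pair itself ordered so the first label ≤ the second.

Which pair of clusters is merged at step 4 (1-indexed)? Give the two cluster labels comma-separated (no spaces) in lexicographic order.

E,HJQ

step 1: merge (J,Q) at d=1; branch lengths J→1/2, Q→1/2; new cluster JQ
  updated: d(E,JQ)=14, d(H,JQ)=25/2, d(JQ,K)=29/2, d(JQ,T)=15
step 2: merge (K,T) at d=7; branch lengths K→7/2, T→7/2; new cluster KT
  updated: d(E,KT)=17, d(H,KT)=13, d(JQ,KT)=59/4
step 3: merge (H,JQ) at d=25/2; branch lengths H→25/4, JQ→23/4; new cluster HJQ
  updated: d(E,HJQ)=14, d(HJQ,KT)=85/6
step 4: merge (E,HJQ) at d=14; branch lengths E→7, HJQ→3/4; new cluster EHJQ
  updated: d(EHJQ,KT)=119/8
step 5: merge (EHJQ,KT) at d=119/8; branch lengths EHJQ→7/16, KT→63/16; new cluster EHJKQT
final tree: ((E:7,(H:25/4,(J:1/2,Q:1/2):23/4):3/4):7/16,(K:7/2,T:7/2):63/16)
total length: 257/8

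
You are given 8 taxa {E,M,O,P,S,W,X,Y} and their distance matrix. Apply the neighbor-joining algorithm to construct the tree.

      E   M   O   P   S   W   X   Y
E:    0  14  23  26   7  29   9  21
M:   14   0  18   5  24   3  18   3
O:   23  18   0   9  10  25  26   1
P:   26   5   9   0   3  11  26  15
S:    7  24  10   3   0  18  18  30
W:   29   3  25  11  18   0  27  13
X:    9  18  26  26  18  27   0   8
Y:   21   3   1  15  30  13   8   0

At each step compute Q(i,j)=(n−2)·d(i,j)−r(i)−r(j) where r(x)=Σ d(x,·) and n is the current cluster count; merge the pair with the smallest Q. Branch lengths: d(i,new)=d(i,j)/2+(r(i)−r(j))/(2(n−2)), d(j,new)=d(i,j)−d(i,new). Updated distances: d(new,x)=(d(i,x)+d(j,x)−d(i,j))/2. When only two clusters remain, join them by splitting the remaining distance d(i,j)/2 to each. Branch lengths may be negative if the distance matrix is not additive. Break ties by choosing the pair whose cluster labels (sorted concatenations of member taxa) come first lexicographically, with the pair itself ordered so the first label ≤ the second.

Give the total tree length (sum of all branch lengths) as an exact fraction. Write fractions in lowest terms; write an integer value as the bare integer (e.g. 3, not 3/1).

677/16

iteration 1: select E,X (d=9, Q=-207); attach at lengths (17/4, 19/4); label the merged cluster EX
  updated: d(EX,M)=23/2, d(EX,O)=20, d(EX,P)=43/2, d(EX,S)=8, d(EX,W)=47/2, d(EX,Y)=10
iteration 2: select O,Y (d=1, Q=-150); attach at lengths (8/5, -3/5); label the merged cluster OY
  updated: d(EX,OY)=29/2, d(M,OY)=10, d(OY,P)=23/2, d(OY,S)=39/2, d(OY,W)=37/2
iteration 3: select EX,S (d=8, Q=-239/2); attach at lengths (77/16, 51/16); label the merged cluster ESX
  updated: d(ESX,M)=55/4, d(ESX,OY)=13, d(ESX,P)=33/4, d(ESX,W)=67/4
iteration 4: select M,W (d=3, Q=-72); attach at lengths (-17/12, 53/12); label the merged cluster MW
  updated: d(ESX,MW)=55/4, d(MW,OY)=51/4, d(MW,P)=13/2
iteration 5: select ESX,OY (d=13, Q=-185/4); attach at lengths (95/16, 113/16); label the merged cluster EOSXY
  updated: d(EOSXY,MW)=27/4, d(EOSXY,P)=27/8
iteration 6: select EOSXY,MW (d=27/4, Q=-133/8); attach at lengths (29/16, 79/16); label the merged cluster EMOSWXY
  updated: d(EMOSWXY,P)=25/16
iteration 7: select EMOSWXY,P (d=25/16); attach at lengths (25/32, 25/32); label the merged cluster EMOPSWXY
final tree: (((((E:17/4,X:19/4):77/16,S:51/16):95/16,(O:8/5,Y:-3/5):113/16):29/16,(M:-17/12,W:53/12):79/16):25/32,P:25/32)
total length: 677/16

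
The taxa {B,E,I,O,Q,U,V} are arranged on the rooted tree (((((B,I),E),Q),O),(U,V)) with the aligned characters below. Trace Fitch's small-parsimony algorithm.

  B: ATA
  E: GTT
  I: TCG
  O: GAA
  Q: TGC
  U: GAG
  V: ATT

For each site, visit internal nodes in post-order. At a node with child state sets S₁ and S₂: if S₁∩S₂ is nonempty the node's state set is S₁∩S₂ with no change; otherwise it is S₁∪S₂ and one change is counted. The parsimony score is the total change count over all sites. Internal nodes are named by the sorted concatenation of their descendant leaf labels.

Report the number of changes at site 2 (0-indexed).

5

site 0, node BI: B={A} ∪ I={T} → {A,T} (+1)
site 0, node BEI: BI={A,T} ∪ E={G} → {A,G,T} (+1)
site 0, node BEIQ: BEI={A,G,T} ∩ Q={T} → {T} (+0)
site 0, node BEIOQ: BEIQ={T} ∪ O={G} → {G,T} (+1)
site 0, node UV: U={G} ∪ V={A} → {A,G} (+1)
site 0, node BEIOQUV: BEIOQ={G,T} ∩ UV={A,G} → {G} (+0)
site 1, node BI: B={T} ∪ I={C} → {C,T} (+1)
site 1, node BEI: BI={C,T} ∩ E={T} → {T} (+0)
site 1, node BEIQ: BEI={T} ∪ Q={G} → {G,T} (+1)
site 1, node BEIOQ: BEIQ={G,T} ∪ O={A} → {A,G,T} (+1)
site 1, node UV: U={A} ∪ V={T} → {A,T} (+1)
site 1, node BEIOQUV: BEIOQ={A,G,T} ∩ UV={A,T} → {A,T} (+0)
site 2, node BI: B={A} ∪ I={G} → {A,G} (+1)
site 2, node BEI: BI={A,G} ∪ E={T} → {A,G,T} (+1)
site 2, node BEIQ: BEI={A,G,T} ∪ Q={C} → {A,C,G,T} (+1)
site 2, node BEIOQ: BEIQ={A,C,G,T} ∩ O={A} → {A} (+0)
site 2, node UV: U={G} ∪ V={T} → {G,T} (+1)
site 2, node BEIOQUV: BEIOQ={A} ∪ UV={G,T} → {A,G,T} (+1)
per-site changes: [4, 4, 5]; total = 13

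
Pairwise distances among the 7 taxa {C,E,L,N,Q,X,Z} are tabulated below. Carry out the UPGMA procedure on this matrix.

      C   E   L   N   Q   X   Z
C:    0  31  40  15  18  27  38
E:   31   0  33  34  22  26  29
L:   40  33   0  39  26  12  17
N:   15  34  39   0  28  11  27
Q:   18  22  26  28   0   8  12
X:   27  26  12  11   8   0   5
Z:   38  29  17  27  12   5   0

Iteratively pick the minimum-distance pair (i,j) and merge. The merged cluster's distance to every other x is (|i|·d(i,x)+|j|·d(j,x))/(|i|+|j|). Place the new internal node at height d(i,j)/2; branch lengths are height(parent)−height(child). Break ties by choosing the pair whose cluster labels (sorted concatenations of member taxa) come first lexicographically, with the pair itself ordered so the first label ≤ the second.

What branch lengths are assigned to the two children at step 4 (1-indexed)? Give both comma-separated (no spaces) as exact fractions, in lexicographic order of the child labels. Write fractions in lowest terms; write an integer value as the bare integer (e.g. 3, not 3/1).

1. join X+Z (d=5) ⇒ XZ; edges |X|=5/2, |Z|=5/2
  updated: d(C,XZ)=65/2, d(E,XZ)=55/2, d(L,XZ)=29/2, d(N,XZ)=19, d(Q,XZ)=10
2. join Q+XZ (d=10) ⇒ QXZ; edges |Q|=5, |XZ|=5/2
  updated: d(C,QXZ)=83/3, d(E,QXZ)=77/3, d(L,QXZ)=55/3, d(N,QXZ)=22
3. join C+N (d=15) ⇒ CN; edges |C|=15/2, |N|=15/2
  updated: d(CN,E)=65/2, d(CN,L)=79/2, d(CN,QXZ)=149/6
4. join L+QXZ (d=55/3) ⇒ LQXZ; edges |L|=55/6, |QXZ|=25/6
  updated: d(CN,LQXZ)=57/2, d(E,LQXZ)=55/2
5. join E+LQXZ (d=55/2) ⇒ ELQXZ; edges |E|=55/4, |LQXZ|=55/12
  updated: d(CN,ELQXZ)=293/10
6. join CN+ELQXZ (d=293/10) ⇒ CELNQXZ; edges |CN|=143/20, |ELQXZ|=9/10
final tree: ((C:15/2,N:15/2):143/20,(E:55/4,(L:55/6,(Q:5,(X:5/2,Z:5/2):5/2):25/6):55/12):9/10)
total length: 4033/60

55/6,25/6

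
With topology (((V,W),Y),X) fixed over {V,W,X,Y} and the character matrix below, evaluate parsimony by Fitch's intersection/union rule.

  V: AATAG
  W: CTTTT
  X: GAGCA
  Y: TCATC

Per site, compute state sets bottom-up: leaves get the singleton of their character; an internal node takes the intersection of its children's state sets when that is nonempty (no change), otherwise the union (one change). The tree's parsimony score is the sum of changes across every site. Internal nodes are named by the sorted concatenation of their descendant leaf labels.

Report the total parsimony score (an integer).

[col 0] VW: children V:{A}, W:{C} ∪→ {A,C}; cost 1
[col 0] VWY: children VW:{A,C}, Y:{T} ∪→ {A,C,T}; cost 1
[col 0] VWXY: children VWY:{A,C,T}, X:{G} ∪→ {A,C,G,T}; cost 1
[col 1] VW: children V:{A}, W:{T} ∪→ {A,T}; cost 1
[col 1] VWY: children VW:{A,T}, Y:{C} ∪→ {A,C,T}; cost 1
[col 1] VWXY: children VWY:{A,C,T}, X:{A} ∩→ {A}; cost 0
[col 2] VW: children V:{T}, W:{T} ∩→ {T}; cost 0
[col 2] VWY: children VW:{T}, Y:{A} ∪→ {A,T}; cost 1
[col 2] VWXY: children VWY:{A,T}, X:{G} ∪→ {A,G,T}; cost 1
[col 3] VW: children V:{A}, W:{T} ∪→ {A,T}; cost 1
[col 3] VWY: children VW:{A,T}, Y:{T} ∩→ {T}; cost 0
[col 3] VWXY: children VWY:{T}, X:{C} ∪→ {C,T}; cost 1
[col 4] VW: children V:{G}, W:{T} ∪→ {G,T}; cost 1
[col 4] VWY: children VW:{G,T}, Y:{C} ∪→ {C,G,T}; cost 1
[col 4] VWXY: children VWY:{C,G,T}, X:{A} ∪→ {A,C,G,T}; cost 1
per-site changes: [3, 2, 2, 2, 3]; total = 12

12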